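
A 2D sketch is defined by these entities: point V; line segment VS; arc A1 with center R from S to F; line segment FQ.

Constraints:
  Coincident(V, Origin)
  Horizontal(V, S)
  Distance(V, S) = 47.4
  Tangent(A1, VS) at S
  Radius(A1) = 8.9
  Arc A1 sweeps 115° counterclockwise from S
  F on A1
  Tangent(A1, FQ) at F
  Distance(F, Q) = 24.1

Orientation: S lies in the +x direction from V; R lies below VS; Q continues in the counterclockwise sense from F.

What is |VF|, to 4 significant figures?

41.32

The tangent condition forces RS to be normal to VS, so R = S + (0, -8.9) = (47.40, -8.900). On A1, S sits at bearing 90° from R; a 115° counterclockwise sweep puts F at bearing 205°, so F = R + 8.9·(cos 205°, sin 205°) = (39.33, -12.66). Then |VF| = |F − V| = 41.32.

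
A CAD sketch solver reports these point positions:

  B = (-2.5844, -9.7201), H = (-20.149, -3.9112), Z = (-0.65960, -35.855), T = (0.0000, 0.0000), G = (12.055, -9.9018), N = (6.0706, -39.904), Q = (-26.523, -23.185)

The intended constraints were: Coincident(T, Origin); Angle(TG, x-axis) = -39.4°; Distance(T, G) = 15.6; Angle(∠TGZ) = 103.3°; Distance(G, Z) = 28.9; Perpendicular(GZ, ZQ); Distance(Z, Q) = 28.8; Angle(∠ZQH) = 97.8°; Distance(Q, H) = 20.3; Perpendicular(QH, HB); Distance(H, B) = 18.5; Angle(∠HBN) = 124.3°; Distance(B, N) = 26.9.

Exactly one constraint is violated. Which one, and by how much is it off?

Distance(B, N) = 26.9 — off by 4.50.

T = (0.00, 0.00) ✓; TG at -39.40° ✓; |TG| = 15.60 ✓; ∠TGZ = 103.3° ✓; |GZ| = 28.90 ✓; ∠(GZ, ZQ) = 90.00° ✓; |ZQ| = 28.80 ✓; ∠ZQH = 97.80° ✓; |QH| = 20.30 ✓; ∠(QH, HB) = 90.00° ✓; |HB| = 18.50 ✓; ∠HBN = 124.3° ✓; |BN| = 31.40 ✗.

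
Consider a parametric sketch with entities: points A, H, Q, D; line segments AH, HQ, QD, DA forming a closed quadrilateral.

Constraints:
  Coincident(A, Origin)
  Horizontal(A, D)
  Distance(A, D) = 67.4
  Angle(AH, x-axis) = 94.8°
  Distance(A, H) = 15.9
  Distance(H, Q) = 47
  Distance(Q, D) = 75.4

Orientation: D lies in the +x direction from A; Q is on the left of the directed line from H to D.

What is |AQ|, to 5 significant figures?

61.196

A is at the origin; AD is horizontal with |AD| = 67.4 and D in +x, so D = (67.4, 0). AH runs at 94.8° with |AH| = 15.9, so H = (-1.3305, 15.844). Q is determined by |HQ| = 47.0 and |QD| = 75.4 together: it lies at the intersection of circle(H, 47.0) and circle(D, 75.4). With |HD| = 70.533, the foot of the radical line on HD is 10.625 from H and the perpendicular offset is √(47.0² − 10.625²) = 45.783. Taking the left-of-HD solution: Q = (19.307, 58.071).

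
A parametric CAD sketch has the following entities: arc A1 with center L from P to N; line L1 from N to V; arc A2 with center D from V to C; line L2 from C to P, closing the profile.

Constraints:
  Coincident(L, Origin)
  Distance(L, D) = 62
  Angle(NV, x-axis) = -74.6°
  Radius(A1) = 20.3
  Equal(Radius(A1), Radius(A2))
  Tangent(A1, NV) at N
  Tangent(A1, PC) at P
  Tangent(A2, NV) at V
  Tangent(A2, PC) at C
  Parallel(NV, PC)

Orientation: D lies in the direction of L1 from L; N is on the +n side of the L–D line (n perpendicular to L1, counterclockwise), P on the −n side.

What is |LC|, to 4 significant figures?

65.24

The slot axis is L1's direction at -74.6°, so u = (cos -74.6°, sin -74.6°) = (0.2656, -0.9641) and n = (−sin -74.6°, cos -74.6°) = (0.9641, 0.2656). L is at the origin and D lies 62.0 along u from L, so D = 62.0·u = (16.46, -59.77). Tangency of A1 to both parallel lines with radius 20.3 puts N and P at L ± 20.3·n: N = (19.57, 5.391), P = (-19.57, -5.391). Equal radii place V and C the same way about D: V = D + 20.3·n = (36.04, -54.38), C = D − 20.3·n = (-3.107, -65.16). Then |LC| = |C − L| = 65.24.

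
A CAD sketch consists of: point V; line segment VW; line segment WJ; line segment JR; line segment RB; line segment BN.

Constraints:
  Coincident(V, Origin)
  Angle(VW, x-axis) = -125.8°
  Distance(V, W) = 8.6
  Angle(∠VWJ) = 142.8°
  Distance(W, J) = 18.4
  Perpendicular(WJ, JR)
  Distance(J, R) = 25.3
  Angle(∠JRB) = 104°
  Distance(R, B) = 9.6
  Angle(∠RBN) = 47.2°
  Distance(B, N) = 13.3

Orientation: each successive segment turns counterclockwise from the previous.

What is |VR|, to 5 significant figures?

32.274

V is at the origin; VW runs at -125.8° with length 8.6, so W = (-5.0306, -6.9751). ∠VWJ = 142.8° gives WJ at -88.600° from the x-axis; with |WJ| = 18.4, J = (-4.5811, -25.370). WJ ⟂ JR, so JR runs at 1.4000°; with |JR| = 25.3, R = (20.711, -24.752). Then |VR| = |R − V| = 32.274.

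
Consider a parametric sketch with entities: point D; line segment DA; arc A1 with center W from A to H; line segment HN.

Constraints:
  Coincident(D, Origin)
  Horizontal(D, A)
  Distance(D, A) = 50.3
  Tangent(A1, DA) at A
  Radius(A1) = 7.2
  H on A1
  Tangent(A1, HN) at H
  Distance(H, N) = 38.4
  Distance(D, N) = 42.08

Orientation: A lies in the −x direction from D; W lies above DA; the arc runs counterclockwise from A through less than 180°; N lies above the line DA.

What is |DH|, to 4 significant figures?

44.42

Checks: D.y = 0.00, A.y = 0.00 ✓; |WH| = 7.200 ✓; ∠(WH, HN) = 90.00° ✓; |HN| = 38.40 ✓; |DN| = 42.08 ✓.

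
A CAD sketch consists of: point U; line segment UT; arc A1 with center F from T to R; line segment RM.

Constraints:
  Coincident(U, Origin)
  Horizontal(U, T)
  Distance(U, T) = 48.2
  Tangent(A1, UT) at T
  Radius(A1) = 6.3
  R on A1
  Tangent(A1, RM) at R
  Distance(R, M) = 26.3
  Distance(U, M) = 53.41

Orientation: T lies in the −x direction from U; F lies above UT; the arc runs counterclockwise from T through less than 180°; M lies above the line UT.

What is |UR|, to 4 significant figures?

42.38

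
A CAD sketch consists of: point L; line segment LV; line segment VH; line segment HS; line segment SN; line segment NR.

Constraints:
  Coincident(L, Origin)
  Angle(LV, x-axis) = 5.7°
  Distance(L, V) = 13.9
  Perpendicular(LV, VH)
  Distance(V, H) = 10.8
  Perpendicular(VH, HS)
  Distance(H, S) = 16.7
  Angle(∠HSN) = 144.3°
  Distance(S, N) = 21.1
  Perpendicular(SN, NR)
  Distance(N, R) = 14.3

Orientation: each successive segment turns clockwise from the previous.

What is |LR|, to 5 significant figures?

17.510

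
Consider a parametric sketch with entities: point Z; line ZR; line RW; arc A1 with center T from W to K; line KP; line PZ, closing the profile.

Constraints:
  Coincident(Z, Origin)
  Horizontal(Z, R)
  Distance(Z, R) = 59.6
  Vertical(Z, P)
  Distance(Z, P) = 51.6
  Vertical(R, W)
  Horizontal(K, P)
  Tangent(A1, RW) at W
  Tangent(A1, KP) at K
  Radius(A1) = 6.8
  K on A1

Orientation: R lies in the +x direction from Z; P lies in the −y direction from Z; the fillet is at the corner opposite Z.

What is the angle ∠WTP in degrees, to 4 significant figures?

172.7°

The virtual corner opposite Z is at (59.60, -51.60). The tangent condition forces TW to be normal to RW and A1 meets KP tangentially, so TK is at right angles to KP, with radius 6.8, so the center T sits 6.8 in from both sides at T = (52.80, -44.80). That places the tangent points at W = (59.60, -44.80) on RW and K = (52.80, -51.60) on KP. Then cos ∠WTP = TW·TP / (|TW||TP|), giving 172.7°.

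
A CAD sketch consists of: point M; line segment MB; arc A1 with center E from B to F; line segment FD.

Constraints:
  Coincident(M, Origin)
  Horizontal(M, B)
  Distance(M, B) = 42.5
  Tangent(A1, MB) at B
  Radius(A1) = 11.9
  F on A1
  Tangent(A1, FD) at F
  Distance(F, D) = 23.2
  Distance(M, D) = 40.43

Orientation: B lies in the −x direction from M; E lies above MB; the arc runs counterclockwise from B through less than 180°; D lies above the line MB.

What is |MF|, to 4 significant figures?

32.24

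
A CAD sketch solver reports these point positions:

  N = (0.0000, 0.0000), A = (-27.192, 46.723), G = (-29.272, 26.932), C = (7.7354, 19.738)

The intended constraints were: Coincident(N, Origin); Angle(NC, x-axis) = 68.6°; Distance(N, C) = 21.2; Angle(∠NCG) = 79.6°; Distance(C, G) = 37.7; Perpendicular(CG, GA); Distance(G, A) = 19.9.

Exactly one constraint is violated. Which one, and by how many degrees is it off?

Perpendicular(CG, GA) — off by 5.00°.

N = (0.00, 0.00) ✓; NC at 68.60° ✓; |NC| = 21.20 ✓; ∠NCG = 79.60° ✓; |CG| = 37.70 ✓; ∠(CG, GA) = 85.00° ✗; |GA| = 19.90 ✓.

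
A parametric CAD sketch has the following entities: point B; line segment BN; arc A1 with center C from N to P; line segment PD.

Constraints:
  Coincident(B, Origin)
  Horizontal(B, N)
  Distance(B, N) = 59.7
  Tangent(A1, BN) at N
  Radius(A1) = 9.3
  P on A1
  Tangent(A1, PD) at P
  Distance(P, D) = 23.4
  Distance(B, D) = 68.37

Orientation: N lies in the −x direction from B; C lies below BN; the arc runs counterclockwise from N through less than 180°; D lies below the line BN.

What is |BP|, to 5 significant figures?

69.469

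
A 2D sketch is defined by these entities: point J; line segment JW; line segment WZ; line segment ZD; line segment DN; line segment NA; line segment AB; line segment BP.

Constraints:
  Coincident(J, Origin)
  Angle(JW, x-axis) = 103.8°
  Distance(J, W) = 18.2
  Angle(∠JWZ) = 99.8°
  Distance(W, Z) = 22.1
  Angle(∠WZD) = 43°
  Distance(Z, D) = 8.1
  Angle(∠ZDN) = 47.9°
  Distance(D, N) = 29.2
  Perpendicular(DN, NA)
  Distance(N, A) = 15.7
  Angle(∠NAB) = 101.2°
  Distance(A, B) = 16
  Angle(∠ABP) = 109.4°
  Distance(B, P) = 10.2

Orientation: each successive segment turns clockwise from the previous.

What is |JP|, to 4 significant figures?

35.87

J is at the origin; JW runs at 103.8° with length 18.2, so W = (-4.341, 17.67). ∠JWZ = 99.8° gives WZ at 23.60° from the x-axis; with |WZ| = 22.1, Z = (15.91, 26.52). ∠WZD = 43.0° gives ZD at -113.4° from the x-axis; with |ZD| = 8.1, D = (12.69, 19.09). ∠ZDN = 47.9° gives DN at 114.5° from the x-axis; with |DN| = 29.2, N = (0.5844, 45.66). DN is perpendicular to NA, so NA runs at 24.50°; with |NA| = 15.7, A = (14.87, 52.17). ∠NAB = 101.2° gives AB at -54.30° from the x-axis; with |AB| = 16.0, B = (24.21, 39.18). ∠ABP = 109.4° gives BP at -124.9° from the x-axis; with |BP| = 10.2, P = (18.37, 30.81). Then |JP| = |P − J| = 35.87.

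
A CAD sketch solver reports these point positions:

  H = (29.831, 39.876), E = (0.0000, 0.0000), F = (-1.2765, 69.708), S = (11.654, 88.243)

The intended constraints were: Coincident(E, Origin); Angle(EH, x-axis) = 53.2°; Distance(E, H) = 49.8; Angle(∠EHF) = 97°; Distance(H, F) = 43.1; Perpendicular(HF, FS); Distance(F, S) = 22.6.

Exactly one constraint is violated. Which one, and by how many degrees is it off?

Perpendicular(HF, FS) — off by 8.90°.

E = (0.00, 0.00) ✓; EH at 53.20° ✓; |EH| = 49.80 ✓; ∠EHF = 97.00° ✓; |HF| = 43.10 ✓; ∠(HF, FS) = 81.10° ✗; |FS| = 22.60 ✓.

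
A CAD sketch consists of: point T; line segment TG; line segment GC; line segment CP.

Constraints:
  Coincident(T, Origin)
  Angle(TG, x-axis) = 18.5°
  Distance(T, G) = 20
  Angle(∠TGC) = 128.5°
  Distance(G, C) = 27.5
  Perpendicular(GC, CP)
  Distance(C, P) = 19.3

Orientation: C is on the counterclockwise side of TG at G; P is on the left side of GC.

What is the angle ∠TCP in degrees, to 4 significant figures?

68.61°

∠TGC = 128.5°, so GC runs at 18.5° + (180° − 128.5°) = 70.00° from the x-axis; with |GC| = 27.5, C = G + 27.5·(cos 70.00°, sin 70.00°) = (28.37, 32.19). GC ⟂ CP; with |CP| = 19.3 on the left of GC, P = C + 19.3·(-0.9397, 0.3420) = (10.24, 38.79). Then cos ∠TCP = CT·CP / (|CT||CP|), giving 68.61°.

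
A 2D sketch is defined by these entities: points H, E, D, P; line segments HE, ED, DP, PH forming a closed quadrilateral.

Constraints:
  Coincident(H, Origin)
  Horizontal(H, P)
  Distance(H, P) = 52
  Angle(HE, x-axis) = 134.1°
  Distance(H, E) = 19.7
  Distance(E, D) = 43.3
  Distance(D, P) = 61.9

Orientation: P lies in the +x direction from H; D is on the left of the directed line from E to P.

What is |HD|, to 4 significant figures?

49.90

H is at the origin; H and P share the same y with |HP| = 52.0 and P in +x, so P = (52.0, 0). HE runs at 134.1° with |HE| = 19.7, so E = (-13.71, 14.15). D is determined by |ED| = 43.3 and |DP| = 61.9 together: it lies at the intersection of circle(E, 43.3) and circle(P, 61.9). With |EP| = 67.22, the foot of the radical line on EP is 19.05 from E and the perpendicular offset is √(43.3² − 19.05²) = 38.88. Taking the left-of-EP solution: D = (13.10, 48.15).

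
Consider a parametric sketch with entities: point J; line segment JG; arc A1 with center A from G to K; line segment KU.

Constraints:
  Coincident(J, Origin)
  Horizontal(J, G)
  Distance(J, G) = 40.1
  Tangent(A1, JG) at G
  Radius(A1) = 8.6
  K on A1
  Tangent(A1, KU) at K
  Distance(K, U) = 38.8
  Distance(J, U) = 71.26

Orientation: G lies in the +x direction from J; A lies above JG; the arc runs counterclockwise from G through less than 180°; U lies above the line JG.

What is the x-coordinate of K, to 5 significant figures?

48.588

Checks: |AK| = 8.600 ✓; ∠(AK, KU) = 90.00° ✓; |KU| = 38.80 ✓; |JU| = 71.26 ✓.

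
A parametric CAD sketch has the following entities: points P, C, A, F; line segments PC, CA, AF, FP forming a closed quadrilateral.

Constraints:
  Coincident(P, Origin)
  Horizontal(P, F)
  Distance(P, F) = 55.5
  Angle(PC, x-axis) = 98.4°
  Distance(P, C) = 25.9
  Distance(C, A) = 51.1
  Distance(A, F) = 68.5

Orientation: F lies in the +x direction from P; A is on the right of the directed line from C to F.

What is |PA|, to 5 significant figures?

26.574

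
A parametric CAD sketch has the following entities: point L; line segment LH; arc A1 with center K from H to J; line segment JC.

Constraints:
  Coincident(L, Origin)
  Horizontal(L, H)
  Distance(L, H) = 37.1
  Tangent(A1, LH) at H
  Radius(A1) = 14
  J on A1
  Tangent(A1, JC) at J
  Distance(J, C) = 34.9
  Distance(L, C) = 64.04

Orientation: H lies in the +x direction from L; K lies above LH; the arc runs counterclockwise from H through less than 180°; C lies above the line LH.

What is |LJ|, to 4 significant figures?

53.65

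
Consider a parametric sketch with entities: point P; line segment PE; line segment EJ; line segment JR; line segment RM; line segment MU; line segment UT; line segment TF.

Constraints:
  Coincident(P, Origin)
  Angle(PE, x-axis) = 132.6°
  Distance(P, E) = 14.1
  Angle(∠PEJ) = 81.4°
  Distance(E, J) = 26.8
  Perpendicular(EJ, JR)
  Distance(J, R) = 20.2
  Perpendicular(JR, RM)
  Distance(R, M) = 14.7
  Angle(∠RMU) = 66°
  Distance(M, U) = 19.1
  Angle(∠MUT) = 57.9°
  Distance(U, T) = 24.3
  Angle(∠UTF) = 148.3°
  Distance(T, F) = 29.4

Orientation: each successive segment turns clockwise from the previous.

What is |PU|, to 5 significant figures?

20.992

JR ⟂ RM, so RM runs at -146.00°; with |RM| = 14.7, M = (11.783, 0.39864). ∠RMU = 66.0° gives MU at 100.00° from the x-axis; with |MU| = 19.1, U = (8.4664, 19.208). Then |PU| = |U − P| = 20.992.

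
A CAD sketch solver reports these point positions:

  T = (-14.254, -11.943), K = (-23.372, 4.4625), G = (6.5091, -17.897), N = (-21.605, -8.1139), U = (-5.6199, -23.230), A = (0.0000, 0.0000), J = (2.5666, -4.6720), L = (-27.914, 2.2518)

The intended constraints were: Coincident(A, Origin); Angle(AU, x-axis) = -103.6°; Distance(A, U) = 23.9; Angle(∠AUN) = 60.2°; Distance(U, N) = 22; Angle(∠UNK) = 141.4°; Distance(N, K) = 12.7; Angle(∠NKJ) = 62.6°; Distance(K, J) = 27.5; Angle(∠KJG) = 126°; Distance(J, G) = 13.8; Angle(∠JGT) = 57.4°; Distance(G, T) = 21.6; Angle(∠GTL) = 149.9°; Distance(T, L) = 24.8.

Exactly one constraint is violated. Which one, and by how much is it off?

Distance(T, L) = 24.8 — off by 5.10.

A = (0.00, 0.00) ✓; AU at -103.6° ✓; |AU| = 23.90 ✓; ∠AUN = 60.20° ✓; |UN| = 22.00 ✓; ∠UNK = 141.4° ✓; |NK| = 12.70 ✓; ∠NKJ = 62.60° ✓; |KJ| = 27.50 ✓; ∠KJG = 126.0° ✓; |JG| = 13.80 ✓; ∠JGT = 57.40° ✓; |GT| = 21.60 ✓; ∠GTL = 149.9° ✓; |TL| = 19.70 ✗.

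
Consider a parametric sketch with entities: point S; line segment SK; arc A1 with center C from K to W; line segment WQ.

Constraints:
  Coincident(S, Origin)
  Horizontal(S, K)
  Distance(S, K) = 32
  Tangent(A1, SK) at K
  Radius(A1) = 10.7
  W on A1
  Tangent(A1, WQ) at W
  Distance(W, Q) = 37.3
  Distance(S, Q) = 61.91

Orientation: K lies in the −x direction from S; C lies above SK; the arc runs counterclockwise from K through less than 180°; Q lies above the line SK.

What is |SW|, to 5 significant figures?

26.924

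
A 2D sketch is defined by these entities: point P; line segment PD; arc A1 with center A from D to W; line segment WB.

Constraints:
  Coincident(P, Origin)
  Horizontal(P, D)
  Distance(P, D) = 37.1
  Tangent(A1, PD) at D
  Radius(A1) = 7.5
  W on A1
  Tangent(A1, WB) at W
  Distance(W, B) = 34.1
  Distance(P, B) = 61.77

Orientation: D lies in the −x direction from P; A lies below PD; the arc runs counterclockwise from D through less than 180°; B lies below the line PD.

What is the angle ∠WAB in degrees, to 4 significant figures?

77.60°

Checks: |AW| = 7.500 ✓; ∠(AW, WB) = 90.00° ✓; |WB| = 34.10 ✓; |PB| = 61.77 ✓.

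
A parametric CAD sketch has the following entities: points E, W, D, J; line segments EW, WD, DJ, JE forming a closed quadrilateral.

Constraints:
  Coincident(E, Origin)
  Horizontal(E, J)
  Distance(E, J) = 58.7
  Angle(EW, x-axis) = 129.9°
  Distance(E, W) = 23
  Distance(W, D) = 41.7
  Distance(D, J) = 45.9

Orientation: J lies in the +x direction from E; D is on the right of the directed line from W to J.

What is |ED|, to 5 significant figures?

18.859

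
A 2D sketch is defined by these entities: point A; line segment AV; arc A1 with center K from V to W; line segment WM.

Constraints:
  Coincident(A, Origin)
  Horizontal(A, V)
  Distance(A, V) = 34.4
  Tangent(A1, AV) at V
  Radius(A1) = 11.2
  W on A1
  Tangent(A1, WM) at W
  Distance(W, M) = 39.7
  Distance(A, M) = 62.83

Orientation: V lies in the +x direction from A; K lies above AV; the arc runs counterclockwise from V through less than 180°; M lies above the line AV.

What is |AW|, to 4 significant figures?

47.37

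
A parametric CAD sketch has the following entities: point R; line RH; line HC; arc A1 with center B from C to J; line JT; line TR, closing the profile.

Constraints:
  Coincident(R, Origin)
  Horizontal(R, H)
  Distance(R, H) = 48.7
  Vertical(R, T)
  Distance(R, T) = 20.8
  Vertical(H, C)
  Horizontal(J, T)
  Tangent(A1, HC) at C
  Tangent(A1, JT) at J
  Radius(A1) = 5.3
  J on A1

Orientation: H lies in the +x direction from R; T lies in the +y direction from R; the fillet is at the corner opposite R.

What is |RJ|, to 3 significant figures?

48.1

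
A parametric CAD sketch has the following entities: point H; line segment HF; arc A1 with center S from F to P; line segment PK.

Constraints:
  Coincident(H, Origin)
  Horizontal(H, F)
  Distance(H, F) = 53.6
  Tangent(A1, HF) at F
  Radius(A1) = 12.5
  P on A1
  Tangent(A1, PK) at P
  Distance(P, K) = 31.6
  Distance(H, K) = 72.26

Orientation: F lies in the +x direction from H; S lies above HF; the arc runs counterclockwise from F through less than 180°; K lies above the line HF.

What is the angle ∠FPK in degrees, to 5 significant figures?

125.70°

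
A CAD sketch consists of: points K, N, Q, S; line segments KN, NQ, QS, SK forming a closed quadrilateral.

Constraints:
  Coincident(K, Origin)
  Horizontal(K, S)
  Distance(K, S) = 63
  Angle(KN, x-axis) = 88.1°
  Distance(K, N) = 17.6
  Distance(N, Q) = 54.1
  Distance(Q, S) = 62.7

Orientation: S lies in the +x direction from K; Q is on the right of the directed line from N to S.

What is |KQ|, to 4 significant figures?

37.19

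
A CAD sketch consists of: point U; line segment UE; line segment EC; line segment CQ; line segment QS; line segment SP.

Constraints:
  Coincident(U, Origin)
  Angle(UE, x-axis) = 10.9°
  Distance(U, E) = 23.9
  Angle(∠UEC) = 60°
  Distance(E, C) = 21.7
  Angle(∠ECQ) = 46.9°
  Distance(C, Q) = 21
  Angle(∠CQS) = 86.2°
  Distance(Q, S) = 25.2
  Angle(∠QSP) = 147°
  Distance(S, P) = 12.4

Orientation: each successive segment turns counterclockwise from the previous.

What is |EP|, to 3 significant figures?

19.5

∠CQS = 86.2° gives QS at -2.20° from the x-axis; with |QS| = 25.2, S = (32.2, -0.931). ∠QSP = 147.0° gives SP at 30.8° from the x-axis; with |SP| = 12.4, P = (42.9, 5.42). Then |EP| = |P − E| = 19.5.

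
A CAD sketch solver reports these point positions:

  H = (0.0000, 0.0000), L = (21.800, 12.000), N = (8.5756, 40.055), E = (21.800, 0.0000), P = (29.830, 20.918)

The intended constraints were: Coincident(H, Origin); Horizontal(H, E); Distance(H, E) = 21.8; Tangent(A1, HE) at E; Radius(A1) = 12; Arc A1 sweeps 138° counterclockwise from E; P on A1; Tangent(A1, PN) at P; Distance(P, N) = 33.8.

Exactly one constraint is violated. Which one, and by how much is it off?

Distance(P, N) = 33.8 — off by 5.20.

H = (0.00, 0.00) ✓; H.y = 0.00, E.y = 0.00 ✓; |HE| = 21.80 ✓; ∠(LE, EH) = 90.00° ✓; |LE| = 12.00 ✓; bearing(L→P) − bearing(L→E) = 138.0° ✓; |LP| = 12.00 ✓; ∠(LP, PN) = 90.00° ✓; |PN| = 28.60 ✗.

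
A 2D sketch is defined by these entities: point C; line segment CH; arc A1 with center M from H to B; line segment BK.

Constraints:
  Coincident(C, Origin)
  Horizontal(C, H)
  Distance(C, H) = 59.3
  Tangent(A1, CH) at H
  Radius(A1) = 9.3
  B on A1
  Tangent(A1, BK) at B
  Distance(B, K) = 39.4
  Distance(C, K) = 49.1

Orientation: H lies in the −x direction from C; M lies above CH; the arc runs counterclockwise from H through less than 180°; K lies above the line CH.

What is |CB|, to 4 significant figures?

51.54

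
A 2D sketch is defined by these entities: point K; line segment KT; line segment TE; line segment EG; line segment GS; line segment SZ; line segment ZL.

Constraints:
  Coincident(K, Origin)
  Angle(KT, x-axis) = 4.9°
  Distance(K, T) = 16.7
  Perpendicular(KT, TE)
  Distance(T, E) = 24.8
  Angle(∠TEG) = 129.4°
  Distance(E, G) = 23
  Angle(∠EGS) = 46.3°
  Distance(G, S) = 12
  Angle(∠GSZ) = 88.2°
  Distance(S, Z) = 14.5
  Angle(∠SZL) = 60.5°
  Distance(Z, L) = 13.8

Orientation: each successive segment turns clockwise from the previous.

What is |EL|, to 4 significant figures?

18.63

K is at the origin; KT runs at 4.9° with length 16.7, so T = (16.64, 1.426). The perpendicularity gives TE at right angles to KT, so TE runs at -85.10°; with |TE| = 24.8, E = (18.76, -23.28). ∠TEG = 129.4° gives EG at -135.7° from the x-axis; with |EG| = 23.0, G = (2.296, -39.35). ∠EGS = 46.3° gives GS at 90.60° from the x-axis; with |GS| = 12.0, S = (2.171, -27.35). ∠GSZ = 88.2° gives SZ at -1.200° from the x-axis; with |SZ| = 14.5, Z = (16.67, -27.65). ∠SZL = 60.5° gives ZL at -120.7° from the x-axis; with |ZL| = 13.8, L = (9.622, -39.52). Then |EL| = |L − E| = 18.63.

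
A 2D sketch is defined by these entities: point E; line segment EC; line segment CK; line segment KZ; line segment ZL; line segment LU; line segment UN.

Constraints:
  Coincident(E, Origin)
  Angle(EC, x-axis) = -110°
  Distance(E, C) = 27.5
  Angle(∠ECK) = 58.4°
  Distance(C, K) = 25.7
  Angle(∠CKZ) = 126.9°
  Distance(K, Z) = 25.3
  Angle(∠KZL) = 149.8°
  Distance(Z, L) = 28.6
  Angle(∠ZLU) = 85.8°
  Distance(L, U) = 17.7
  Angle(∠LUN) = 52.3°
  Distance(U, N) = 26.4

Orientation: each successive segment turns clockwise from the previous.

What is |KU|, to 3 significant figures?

49.4

∠KZL = 149.8° gives ZL at 45.1° from the x-axis; with |ZL| = 28.6, L = (1.24, 39.0). ∠ZLU = 85.8° gives LU at -49.1° from the x-axis; with |LU| = 17.7, U = (12.8, 25.7). Then |KU| = |U − K| = 49.4.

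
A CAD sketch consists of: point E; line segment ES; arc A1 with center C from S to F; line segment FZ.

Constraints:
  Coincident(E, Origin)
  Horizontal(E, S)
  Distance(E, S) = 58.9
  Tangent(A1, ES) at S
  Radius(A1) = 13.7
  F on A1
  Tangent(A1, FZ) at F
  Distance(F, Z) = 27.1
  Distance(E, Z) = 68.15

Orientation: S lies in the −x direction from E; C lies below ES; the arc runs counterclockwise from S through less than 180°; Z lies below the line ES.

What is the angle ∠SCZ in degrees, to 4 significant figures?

167.9°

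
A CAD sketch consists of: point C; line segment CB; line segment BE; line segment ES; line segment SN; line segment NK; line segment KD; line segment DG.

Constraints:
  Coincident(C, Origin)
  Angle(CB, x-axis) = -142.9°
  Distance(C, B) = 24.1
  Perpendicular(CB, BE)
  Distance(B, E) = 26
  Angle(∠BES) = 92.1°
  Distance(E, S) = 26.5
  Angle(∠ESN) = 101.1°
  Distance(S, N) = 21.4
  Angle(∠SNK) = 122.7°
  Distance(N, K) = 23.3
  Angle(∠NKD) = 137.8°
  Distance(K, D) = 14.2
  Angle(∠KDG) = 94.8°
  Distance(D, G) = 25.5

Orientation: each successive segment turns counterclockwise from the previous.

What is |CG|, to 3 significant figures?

30.2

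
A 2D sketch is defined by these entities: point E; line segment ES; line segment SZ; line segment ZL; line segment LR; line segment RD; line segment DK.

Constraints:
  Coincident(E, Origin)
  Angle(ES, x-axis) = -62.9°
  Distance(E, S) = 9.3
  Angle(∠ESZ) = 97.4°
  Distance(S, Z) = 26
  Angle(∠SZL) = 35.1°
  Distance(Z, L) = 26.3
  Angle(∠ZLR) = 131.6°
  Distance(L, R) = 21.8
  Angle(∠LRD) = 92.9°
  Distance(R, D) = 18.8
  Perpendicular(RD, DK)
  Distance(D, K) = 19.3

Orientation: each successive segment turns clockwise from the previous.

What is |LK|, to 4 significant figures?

20.06

E is at the origin; ES runs at -62.9° with length 9.3, so S = (4.237, -8.279). ∠ESZ = 97.4° gives SZ at -145.5° from the x-axis; with |SZ| = 26.0, Z = (-17.19, -23.01). ∠SZL = 35.1° gives ZL at 69.60° from the x-axis; with |ZL| = 26.3, L = (-8.023, 1.645). ∠ZLR = 131.6° gives LR at 21.20° from the x-axis; with |LR| = 21.8, R = (12.30, 9.528). ∠LRD = 92.9° gives RD at -65.90° from the x-axis; with |RD| = 18.8, D = (19.98, -7.633). RD ⟂ DK, so DK runs at -155.9°; with |DK| = 19.3, K = (2.360, -15.51). Then |LK| = |K − L| = 20.06.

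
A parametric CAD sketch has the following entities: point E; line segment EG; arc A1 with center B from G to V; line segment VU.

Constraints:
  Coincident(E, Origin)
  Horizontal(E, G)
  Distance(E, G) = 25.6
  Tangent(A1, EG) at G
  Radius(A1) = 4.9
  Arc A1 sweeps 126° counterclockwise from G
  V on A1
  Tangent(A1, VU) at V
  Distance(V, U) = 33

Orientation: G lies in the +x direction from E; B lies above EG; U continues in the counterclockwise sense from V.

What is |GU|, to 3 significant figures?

37.8

On A1, G sits at bearing -90° from B; a 126° counterclockwise sweep puts V at bearing 36°, so V = B + 4.9·(cos 36°, sin 36°) = (29.6, 7.78). The tangent condition forces BV to be normal to VU, so VU runs along (−sin 36°, cos 36°); with |VU| = 33.0, U = (10.2, 34.5). Then |GU| = |U − G| = 37.8.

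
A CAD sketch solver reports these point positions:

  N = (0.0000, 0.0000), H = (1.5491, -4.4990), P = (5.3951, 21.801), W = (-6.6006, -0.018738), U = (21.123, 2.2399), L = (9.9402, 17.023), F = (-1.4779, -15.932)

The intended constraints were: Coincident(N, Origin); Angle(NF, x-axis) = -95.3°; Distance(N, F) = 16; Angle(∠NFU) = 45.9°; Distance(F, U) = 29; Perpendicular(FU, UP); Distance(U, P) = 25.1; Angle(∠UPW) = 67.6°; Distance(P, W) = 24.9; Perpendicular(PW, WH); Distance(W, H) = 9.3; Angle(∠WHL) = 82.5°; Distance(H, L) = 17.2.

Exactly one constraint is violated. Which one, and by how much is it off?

Distance(H, L) = 17.2 — off by 5.90.

N = (0.00, 0.00) ✓; NF at -95.30° ✓; |NF| = 16.00 ✓; ∠NFU = 45.90° ✓; |FU| = 29.00 ✓; ∠(FU, UP) = 90.00° ✓; |UP| = 25.10 ✓; ∠UPW = 67.60° ✓; |PW| = 24.90 ✓; ∠(PW, WH) = 90.00° ✓; |WH| = 9.300 ✓; ∠WHL = 82.50° ✓; |HL| = 23.10 ✗.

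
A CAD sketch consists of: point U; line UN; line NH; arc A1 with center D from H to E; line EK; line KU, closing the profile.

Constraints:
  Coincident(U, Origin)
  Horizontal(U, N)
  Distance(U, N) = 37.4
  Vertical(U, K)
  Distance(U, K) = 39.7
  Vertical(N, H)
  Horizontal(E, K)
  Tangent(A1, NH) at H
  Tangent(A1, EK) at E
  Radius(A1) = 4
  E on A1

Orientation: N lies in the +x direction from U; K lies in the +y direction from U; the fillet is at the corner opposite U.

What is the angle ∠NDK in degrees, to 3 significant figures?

103°

UK is vertical with |UK| = 39.7 and K on the +y side, so K = (0.00, 39.7). The virtual corner opposite U is at (37.4, 39.7). A1 meets NH tangentially, so DH is at right angles to NH and A1 meets EK tangentially, so DE is at right angles to EK, with radius 4.0, so the center D sits 4.0 in from both sides at D = (33.4, 35.7). Then cos ∠NDK = DN·DK / (|DN||DK|), giving 103°.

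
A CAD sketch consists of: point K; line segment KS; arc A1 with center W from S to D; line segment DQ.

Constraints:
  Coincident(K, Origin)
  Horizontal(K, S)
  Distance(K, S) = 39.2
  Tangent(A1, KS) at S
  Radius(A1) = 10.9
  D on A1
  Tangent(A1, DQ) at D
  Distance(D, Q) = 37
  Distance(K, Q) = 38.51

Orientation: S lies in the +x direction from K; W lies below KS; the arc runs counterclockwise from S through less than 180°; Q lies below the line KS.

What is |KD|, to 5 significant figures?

30.325

Checks: |KS| = 39.20 ✓; |WD| = 10.90 ✓; ∠(WD, DQ) = 90.00° ✓; |DQ| = 37.00 ✓; |KQ| = 38.51 ✓.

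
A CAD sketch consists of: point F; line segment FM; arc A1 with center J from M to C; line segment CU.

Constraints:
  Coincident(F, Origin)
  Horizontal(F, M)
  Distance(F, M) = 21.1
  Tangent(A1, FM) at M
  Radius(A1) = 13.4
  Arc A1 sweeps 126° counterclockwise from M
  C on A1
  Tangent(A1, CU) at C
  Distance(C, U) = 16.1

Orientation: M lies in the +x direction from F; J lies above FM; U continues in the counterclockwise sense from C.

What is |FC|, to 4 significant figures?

38.38

Since A1 is tangent to FM there, JM ⟂ FM, so J = M + (0, 13.4) = (21.10, 13.40). On A1, M sits at bearing -90° from J; a 126° counterclockwise sweep puts C at bearing 36°, so C = J + 13.4·(cos 36°, sin 36°) = (31.94, 21.28). Then |FC| = |C − F| = 38.38.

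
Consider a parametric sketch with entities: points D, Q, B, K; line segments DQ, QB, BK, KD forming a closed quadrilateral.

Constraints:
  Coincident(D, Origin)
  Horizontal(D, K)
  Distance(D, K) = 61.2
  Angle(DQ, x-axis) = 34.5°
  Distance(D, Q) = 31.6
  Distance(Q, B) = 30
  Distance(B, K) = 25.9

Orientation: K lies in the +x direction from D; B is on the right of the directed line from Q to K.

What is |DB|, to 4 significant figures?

38.57

Checks: |QB| = 30.00 ✓; |BK| = 25.90 ✓.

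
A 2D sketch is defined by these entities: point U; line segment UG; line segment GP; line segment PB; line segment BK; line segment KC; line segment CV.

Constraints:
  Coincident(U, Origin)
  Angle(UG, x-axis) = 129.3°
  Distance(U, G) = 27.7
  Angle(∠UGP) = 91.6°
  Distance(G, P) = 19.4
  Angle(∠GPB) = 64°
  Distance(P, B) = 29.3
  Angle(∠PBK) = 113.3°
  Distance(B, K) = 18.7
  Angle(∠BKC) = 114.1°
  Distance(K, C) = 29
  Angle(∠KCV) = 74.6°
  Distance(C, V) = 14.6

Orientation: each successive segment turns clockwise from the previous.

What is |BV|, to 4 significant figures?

32.90

U is at the origin; UG runs at 129.3° with length 27.7, so G = (-17.54, 21.44). ∠UGP = 91.6° gives GP at 40.90° from the x-axis; with |GP| = 19.4, P = (-2.881, 34.14). ∠GPB = 64.0° gives PB at -75.10° from the x-axis; with |PB| = 29.3, B = (4.653, 5.823). ∠PBK = 113.3° gives BK at -141.8° from the x-axis; with |BK| = 18.7, K = (-10.04, -5.742). ∠BKC = 114.1° gives KC at 152.3° from the x-axis; with |KC| = 29.0, C = (-35.72, 7.739). ∠KCV = 74.6° gives CV at 46.90° from the x-axis; with |CV| = 14.6, V = (-25.74, 18.40). Then |BV| = |V − B| = 32.90.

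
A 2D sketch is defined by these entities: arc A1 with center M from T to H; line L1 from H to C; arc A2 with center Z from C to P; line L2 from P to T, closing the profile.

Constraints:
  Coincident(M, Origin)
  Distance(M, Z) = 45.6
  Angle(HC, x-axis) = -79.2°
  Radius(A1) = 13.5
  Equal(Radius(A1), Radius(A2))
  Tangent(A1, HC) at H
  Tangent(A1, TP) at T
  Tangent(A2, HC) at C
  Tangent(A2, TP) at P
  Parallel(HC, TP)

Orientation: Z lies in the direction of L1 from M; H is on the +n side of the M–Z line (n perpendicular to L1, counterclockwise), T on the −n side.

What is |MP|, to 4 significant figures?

47.56

The slot axis is L1's direction at -79.2°, so u = (cos -79.2°, sin -79.2°) = (0.1874, -0.9823) and n = (−sin -79.2°, cos -79.2°) = (0.9823, 0.1874). M is at the origin and Z lies 45.6 along u from M, so Z = 45.6·u = (8.545, -44.79). Tangency of A1 to both parallel lines with radius 13.5 puts H and T at M ± 13.5·n: H = (13.26, 2.530), T = (-13.26, -2.530). Equal radii place C and P the same way about Z: C = Z + 13.5·n = (21.81, -42.26), P = Z − 13.5·n = (-4.716, -47.32). Then |MP| = |P − M| = 47.56.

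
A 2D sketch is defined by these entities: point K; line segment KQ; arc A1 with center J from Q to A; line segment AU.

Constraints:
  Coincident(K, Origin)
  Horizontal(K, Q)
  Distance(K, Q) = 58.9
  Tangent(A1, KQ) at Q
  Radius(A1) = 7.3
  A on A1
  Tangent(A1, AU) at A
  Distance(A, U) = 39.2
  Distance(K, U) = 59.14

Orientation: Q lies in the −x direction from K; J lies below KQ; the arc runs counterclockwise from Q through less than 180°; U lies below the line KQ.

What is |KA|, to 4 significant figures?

65.75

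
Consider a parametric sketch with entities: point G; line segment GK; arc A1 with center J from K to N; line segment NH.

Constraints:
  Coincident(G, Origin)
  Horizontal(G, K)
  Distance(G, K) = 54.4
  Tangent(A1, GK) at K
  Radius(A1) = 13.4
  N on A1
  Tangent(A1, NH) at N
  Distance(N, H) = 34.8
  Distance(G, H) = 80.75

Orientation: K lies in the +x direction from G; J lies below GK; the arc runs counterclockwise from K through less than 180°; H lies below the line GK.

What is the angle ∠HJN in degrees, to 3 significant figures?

68.9°

Checks: G.y = 0.00, K.y = 0.00 ✓; |JN| = 13.40 ✓; ∠(JN, NH) = 90.00° ✓; |NH| = 34.80 ✓; |GH| = 80.75 ✓.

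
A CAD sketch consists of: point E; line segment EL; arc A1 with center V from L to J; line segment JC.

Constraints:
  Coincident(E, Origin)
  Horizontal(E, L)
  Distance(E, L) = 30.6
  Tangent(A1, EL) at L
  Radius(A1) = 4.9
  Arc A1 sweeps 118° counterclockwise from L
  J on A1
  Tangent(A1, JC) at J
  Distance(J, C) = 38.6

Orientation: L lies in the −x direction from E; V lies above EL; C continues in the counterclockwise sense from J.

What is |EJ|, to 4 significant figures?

27.24

E is at the origin; EL is horizontal with |EL| = 30.6 and L on the −x side, so L = (-30.60, 0.000). Tangency of A1 to EL means the radius VL is perpendicular to EL, so V = L + (0, 4.9) = (-30.60, 4.900). On A1, L sits at bearing -90° from V; a 118° counterclockwise sweep puts J at bearing 28°, so J = V + 4.9·(cos 28°, sin 28°) = (-26.27, 7.200). Then |EJ| = |J − E| = 27.24.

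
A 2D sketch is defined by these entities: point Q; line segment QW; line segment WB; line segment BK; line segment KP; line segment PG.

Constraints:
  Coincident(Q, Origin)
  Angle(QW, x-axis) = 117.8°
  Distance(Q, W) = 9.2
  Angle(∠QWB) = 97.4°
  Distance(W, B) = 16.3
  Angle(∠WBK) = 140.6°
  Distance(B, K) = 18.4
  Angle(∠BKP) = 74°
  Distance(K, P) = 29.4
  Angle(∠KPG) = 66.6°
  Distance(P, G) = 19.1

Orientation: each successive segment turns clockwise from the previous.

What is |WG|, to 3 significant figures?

9.98

Q is at the origin; QW runs at 117.8° with length 9.2, so W = (-4.29, 8.14). ∠QWB = 97.4° gives WB at 35.2° from the x-axis; with |WB| = 16.3, B = (9.03, 17.5). ∠WBK = 140.6° gives BK at -4.20° from the x-axis; with |BK| = 18.4, K = (27.4, 16.2). ∠BKP = 74.0° gives KP at -110° from the x-axis; with |KP| = 29.4, P = (17.2, -11.4). ∠KPG = 66.6° gives PG at 136° from the x-axis; with |PG| = 19.1, G = (3.40, 1.77). Then |WG| = |G − W| = 9.98.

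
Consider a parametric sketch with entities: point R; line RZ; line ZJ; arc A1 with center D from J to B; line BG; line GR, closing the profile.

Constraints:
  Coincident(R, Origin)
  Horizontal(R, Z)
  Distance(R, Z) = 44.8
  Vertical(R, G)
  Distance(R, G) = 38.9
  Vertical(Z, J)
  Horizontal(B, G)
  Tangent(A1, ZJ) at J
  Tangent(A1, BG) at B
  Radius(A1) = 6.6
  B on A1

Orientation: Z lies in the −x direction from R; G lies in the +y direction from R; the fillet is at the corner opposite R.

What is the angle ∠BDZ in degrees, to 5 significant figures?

168.45°

The virtual corner opposite R is at (-44.800, 38.900). Since A1 is tangent to ZJ there, DJ ⟂ ZJ and tangency of A1 to BG means the radius DB is perpendicular to BG, with radius 6.6, so the center D sits 6.6 in from both sides at D = (-38.200, 32.300). That places the tangent points at J = (-44.800, 32.300) on ZJ and B = (-38.200, 38.900) on BG. Then cos ∠BDZ = DB·DZ / (|DB||DZ|), giving 168.45°.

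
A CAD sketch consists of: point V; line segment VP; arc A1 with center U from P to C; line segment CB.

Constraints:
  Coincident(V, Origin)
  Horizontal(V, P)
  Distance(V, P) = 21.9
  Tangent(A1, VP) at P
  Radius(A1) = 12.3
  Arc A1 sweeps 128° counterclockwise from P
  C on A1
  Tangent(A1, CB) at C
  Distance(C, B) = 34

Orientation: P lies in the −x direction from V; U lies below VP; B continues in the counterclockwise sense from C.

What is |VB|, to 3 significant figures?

47.9

On A1, P sits at bearing 90° from U; a 128° counterclockwise sweep puts C at bearing 218°, so C = U + 12.3·(cos 218°, sin 218°) = (-31.6, -19.9). Since A1 is tangent to CB there, UC ⟂ CB, so CB runs along (−sin 218°, cos 218°); with |CB| = 34.0, B = (-10.7, -46.7). Then |VB| = |B − V| = 47.9.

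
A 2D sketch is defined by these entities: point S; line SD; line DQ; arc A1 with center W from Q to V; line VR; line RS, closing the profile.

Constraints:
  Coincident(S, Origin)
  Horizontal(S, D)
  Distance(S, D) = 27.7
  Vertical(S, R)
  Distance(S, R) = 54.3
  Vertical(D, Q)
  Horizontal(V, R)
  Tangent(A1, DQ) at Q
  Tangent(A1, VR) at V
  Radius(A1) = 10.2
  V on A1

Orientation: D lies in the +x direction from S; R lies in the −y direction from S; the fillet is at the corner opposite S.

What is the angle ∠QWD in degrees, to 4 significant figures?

76.98°

S is at the origin; S and D share the same y with |SD| = 27.7 and D on the +x side, so D = (27.70, 0.000). S and R share the same x with |SR| = 54.3 and R on the −y side, so R = (0.000, -54.30). The virtual corner opposite S is at (27.70, -54.30). Tangency of A1 to DQ means the radius WQ is perpendicular to DQ and since A1 is tangent to VR there, WV ⟂ VR, with radius 10.2, so the center W sits 10.2 in from both sides at W = (17.50, -44.10). That places the tangent points at Q = (27.70, -44.10) on DQ and V = (17.50, -54.30) on VR. Then cos ∠QWD = WQ·WD / (|WQ||WD|), giving 76.98°.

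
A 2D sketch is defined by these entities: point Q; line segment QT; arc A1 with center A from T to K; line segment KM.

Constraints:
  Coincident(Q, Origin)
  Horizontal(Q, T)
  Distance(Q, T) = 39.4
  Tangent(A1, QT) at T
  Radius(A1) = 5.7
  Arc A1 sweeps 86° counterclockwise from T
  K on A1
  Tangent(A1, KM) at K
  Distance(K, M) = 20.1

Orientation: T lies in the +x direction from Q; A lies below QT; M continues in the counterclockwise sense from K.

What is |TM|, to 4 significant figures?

26.33

Q is at the origin; Q and T share the same y with |QT| = 39.4 and T on the +x side, so T = (39.40, 0.000). Since A1 is tangent to QT there, AT ⟂ QT, so A = T + (0, -5.7) = (39.40, -5.700). On A1, T sits at bearing 90° from A; an 86° counterclockwise sweep puts K at bearing 176°, so K = A + 5.7·(cos 176°, sin 176°) = (33.71, -5.302). A1 meets KM tangentially, so AK is at right angles to KM, so KM runs along (−sin 176°, cos 176°); with |KM| = 20.1, M = (32.31, -25.35). Then |TM| = |M − T| = 26.33.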